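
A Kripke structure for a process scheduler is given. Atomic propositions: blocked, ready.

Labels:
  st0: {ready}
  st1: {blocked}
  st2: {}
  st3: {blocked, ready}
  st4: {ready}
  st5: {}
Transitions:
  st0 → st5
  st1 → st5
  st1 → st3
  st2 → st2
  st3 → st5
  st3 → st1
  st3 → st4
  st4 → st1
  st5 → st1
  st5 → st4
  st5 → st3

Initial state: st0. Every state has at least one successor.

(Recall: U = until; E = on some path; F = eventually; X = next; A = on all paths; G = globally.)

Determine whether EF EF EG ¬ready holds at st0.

States satisfying EF EG ¬ready: {st0, st1, st2, st3, st4, st5}.
States satisfying EF EF EG ¬ready: {st0, st1, st2, st3, st4, st5}.
Some path from st0 reaches a state where EF EG ¬ready holds.
st0 ∈ Sat(EF EF EG ¬ready).

Satisfied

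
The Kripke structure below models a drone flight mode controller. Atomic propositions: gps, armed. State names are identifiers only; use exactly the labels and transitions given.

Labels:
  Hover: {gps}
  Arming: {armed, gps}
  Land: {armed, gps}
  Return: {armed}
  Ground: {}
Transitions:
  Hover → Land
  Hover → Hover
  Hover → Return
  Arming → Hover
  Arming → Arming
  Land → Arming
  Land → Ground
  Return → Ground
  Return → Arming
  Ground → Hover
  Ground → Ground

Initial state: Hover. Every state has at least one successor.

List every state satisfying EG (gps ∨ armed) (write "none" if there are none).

States satisfying gps ∨ armed: {Hover, Arming, Land, Return}.
States satisfying EG (gps ∨ armed): {Hover, Arming, Land, Return}.

{Hover, Arming, Land, Return}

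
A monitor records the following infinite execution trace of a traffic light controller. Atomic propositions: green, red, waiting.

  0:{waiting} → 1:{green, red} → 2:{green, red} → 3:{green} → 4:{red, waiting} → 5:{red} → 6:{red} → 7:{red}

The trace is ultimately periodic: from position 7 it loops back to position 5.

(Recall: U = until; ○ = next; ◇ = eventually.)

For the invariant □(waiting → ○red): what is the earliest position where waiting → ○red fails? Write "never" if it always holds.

waiting → ○red holds at every position 0..7, and those are all the positions the trace ever visits, so the invariant □(waiting → ○red) is never violated.

never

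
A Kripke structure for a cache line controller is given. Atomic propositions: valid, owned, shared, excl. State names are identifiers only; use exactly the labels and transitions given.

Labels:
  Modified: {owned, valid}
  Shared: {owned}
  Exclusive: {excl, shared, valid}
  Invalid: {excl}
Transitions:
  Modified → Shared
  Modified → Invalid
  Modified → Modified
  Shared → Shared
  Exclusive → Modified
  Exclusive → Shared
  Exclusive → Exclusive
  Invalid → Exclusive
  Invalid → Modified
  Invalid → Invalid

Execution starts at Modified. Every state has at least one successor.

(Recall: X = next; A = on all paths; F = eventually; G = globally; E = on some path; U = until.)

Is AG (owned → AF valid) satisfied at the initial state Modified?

States satisfying owned → AF valid: {Modified, Exclusive, Invalid}.
States satisfying AG (owned → AF valid): ∅.
Shared is reachable from Modified and violates owned → AF valid, so AG fails at Modified.
Modified ∉ Sat(AG (owned → AF valid)).

Violated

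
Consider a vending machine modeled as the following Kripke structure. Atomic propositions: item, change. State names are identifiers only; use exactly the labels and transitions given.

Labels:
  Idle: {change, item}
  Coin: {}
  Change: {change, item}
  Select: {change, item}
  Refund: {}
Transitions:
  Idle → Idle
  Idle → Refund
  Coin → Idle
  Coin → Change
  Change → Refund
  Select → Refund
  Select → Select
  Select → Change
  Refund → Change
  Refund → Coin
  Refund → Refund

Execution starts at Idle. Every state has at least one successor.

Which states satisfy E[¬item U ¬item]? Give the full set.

{Coin, Refund}

States satisfying ¬item: {Coin, Refund}.
States satisfying E[¬item U ¬item]: {Coin, Refund}.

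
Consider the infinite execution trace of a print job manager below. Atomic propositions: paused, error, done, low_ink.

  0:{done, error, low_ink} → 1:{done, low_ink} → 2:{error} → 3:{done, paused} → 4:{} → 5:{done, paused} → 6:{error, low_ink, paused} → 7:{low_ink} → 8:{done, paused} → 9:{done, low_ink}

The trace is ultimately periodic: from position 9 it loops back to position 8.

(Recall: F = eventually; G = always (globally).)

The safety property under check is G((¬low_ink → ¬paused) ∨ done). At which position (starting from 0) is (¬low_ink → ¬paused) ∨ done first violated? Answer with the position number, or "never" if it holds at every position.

never

(¬low_ink → ¬paused) ∨ done holds at every position 0..9, and those are all the positions the trace ever visits, so the invariant G((¬low_ink → ¬paused) ∨ done) is never violated.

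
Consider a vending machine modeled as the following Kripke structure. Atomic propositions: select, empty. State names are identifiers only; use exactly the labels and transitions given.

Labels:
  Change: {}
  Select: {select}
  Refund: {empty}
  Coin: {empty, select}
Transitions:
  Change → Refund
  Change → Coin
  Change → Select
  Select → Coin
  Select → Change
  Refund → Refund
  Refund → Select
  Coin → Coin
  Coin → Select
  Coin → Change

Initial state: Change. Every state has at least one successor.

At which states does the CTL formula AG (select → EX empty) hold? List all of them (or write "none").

{Change, Select, Refund, Coin}

States satisfying select → EX empty: {Change, Select, Refund, Coin}.
States satisfying AG (select → EX empty): {Change, Select, Refund, Coin}.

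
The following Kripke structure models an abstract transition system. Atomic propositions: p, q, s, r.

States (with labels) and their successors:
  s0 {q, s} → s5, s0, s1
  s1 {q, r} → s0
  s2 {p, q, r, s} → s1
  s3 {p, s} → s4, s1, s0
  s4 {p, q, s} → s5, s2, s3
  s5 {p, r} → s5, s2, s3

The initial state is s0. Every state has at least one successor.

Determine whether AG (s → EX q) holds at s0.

Satisfied

States satisfying s → EX q: {s0, s1, s2, s3, s4, s5}.
States satisfying AG (s → EX q): {s0, s1, s2, s3, s4, s5}.
Every state reachable from s0 satisfies s → EX q.
s0 ∈ Sat(AG (s → EX q)).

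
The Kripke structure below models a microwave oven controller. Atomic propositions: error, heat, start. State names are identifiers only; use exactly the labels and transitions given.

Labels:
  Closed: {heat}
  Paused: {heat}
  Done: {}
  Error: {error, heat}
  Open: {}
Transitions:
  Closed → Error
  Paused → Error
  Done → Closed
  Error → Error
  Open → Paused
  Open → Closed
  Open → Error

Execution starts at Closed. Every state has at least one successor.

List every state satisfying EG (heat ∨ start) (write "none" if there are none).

States satisfying heat ∨ start: {Closed, Paused, Error}.
States satisfying EG (heat ∨ start): {Closed, Paused, Error}.

{Closed, Paused, Error}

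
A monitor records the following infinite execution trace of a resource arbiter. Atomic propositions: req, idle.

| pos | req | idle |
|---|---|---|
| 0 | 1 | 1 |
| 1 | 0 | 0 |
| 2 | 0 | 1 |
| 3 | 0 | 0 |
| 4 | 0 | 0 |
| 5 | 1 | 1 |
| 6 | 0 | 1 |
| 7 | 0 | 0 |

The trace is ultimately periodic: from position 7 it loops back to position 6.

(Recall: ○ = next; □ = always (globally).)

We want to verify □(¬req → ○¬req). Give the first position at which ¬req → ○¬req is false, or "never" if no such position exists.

Check ¬req → ○¬req at each position in order: 0 ✓, 1 ✓, 2 ✓, 3 ✓.
At position 4 the labels are {} and the next position 5 has {idle, req}, so ¬req → ○¬req is false there. This is the first violation.

4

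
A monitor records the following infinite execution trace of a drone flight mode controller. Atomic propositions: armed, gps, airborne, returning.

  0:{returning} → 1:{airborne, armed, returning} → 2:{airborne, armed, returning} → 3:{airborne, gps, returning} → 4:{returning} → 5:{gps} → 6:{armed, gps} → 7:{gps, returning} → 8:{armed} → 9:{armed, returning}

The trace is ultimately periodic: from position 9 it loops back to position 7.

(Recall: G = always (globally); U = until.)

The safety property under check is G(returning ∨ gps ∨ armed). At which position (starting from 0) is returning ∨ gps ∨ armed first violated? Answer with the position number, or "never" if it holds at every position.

never

returning ∨ gps ∨ armed holds at every position 0..9, and those are all the positions the trace ever visits, so the invariant G(returning ∨ gps ∨ armed) is never violated.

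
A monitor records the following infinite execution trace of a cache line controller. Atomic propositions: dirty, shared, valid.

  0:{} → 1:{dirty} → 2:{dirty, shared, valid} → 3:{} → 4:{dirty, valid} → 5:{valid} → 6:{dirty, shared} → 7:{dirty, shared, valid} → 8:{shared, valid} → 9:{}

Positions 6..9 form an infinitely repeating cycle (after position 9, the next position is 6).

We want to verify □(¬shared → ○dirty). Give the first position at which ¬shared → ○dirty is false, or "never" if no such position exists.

4

Check ¬shared → ○dirty at each position in order: 0 ✓, 1 ✓, 2 ✓, 3 ✓.
At position 4 the labels are {dirty, valid} and the next position 5 has {valid}, so ¬shared → ○dirty is false there. This is the first violation.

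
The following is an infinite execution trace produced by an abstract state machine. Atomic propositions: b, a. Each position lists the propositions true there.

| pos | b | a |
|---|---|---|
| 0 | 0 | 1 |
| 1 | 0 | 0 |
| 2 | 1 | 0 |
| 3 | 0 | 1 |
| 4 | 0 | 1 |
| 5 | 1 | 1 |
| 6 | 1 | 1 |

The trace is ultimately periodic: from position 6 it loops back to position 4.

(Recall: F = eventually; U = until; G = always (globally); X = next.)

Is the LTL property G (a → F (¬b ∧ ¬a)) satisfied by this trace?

a → F (¬b ∧ ¬a) must hold at every position from 0 onward. It fails at position 3, so G (a → F (¬b ∧ ¬a)) is false.
Positions where a holds: 0, 3, 4, 5, 6.
Check F (¬b ∧ ¬a) at each: 0→ok, 3→fails, 4→fails, 5→fails, 6→fails.

Does not hold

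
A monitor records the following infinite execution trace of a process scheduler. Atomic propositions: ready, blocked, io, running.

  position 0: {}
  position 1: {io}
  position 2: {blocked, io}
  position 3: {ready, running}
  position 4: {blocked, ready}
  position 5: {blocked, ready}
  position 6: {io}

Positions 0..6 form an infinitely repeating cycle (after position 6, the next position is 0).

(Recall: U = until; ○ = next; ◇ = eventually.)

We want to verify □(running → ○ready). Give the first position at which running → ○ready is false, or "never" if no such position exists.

never

running → ○ready holds at every position 0..6, and those are all the positions the trace ever visits, so the invariant □(running → ○ready) is never violated.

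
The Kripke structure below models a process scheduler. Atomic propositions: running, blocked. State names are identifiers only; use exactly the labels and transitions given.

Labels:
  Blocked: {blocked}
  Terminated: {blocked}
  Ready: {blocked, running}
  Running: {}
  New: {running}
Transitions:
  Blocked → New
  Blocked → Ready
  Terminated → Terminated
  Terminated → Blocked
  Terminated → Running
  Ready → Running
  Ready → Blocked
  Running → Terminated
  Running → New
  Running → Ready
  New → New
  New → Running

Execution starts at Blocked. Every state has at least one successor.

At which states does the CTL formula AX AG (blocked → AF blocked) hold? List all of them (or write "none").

States satisfying AG (blocked → AF blocked): {Blocked, Terminated, Ready, Running, New}.
States satisfying AX AG (blocked → AF blocked): {Blocked, Terminated, Ready, Running, New}.

{Blocked, Terminated, Ready, Running, New}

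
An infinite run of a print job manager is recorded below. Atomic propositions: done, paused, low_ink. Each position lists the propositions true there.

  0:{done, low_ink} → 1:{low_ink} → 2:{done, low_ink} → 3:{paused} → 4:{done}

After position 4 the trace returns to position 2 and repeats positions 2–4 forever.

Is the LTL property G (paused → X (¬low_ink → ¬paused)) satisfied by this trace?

paused → X (¬low_ink → ¬paused) holds at every position 0..4, and those are all positions ever visited, so G (paused → X (¬low_ink → ¬paused)) holds.
Positions where paused holds: 3.
Check X (¬low_ink → ¬paused) at each: 3→ok.

Satisfied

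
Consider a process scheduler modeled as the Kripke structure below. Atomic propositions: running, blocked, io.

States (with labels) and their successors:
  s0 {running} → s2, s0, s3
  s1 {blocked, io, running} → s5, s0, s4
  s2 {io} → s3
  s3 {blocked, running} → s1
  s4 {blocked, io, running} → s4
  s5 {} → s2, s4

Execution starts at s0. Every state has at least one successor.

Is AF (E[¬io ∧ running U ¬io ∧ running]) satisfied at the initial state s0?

States satisfying E[¬io ∧ running U ¬io ∧ running]: {s0, s3}.
States satisfying AF (E[¬io ∧ running U ¬io ∧ running]): {s0, s2, s3}.
s0 ∈ Sat(AF (E[¬io ∧ running U ¬io ∧ running])).

Holds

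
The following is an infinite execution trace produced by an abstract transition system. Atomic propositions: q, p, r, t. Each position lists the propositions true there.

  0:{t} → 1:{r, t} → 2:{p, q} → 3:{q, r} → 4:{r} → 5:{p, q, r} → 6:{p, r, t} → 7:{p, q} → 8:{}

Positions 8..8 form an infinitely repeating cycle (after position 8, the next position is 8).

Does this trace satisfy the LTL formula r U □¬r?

Violated

Walking from position 0: at position 0, □¬r has not yet held and r fails, so r U □¬r is false.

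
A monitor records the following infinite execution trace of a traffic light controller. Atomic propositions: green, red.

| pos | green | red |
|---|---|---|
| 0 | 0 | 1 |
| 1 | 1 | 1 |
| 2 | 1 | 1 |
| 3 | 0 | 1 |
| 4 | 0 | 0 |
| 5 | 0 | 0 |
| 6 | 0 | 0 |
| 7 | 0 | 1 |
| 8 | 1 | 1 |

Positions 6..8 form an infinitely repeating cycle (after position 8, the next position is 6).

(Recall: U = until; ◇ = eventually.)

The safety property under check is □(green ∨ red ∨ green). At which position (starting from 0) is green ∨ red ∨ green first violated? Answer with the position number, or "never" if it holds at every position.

Check green ∨ red ∨ green at each position in order: 0 ✓, 1 ✓, 2 ✓, 3 ✓.
At position 4 the labels are {}, so green ∨ red ∨ green is false there. This is the first violation.

4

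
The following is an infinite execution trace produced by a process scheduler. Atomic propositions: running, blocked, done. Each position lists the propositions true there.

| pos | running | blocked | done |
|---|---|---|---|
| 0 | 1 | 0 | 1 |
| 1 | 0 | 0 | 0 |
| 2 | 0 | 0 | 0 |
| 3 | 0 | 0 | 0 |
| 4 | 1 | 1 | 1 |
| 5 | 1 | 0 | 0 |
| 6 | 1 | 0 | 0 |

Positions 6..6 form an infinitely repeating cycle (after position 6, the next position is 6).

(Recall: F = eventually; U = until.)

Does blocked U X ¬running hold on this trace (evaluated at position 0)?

Satisfied

Walking from position 0: X ¬running first holds at position 0, and blocked holds at every earlier position along the way, so blocked U X ¬running holds.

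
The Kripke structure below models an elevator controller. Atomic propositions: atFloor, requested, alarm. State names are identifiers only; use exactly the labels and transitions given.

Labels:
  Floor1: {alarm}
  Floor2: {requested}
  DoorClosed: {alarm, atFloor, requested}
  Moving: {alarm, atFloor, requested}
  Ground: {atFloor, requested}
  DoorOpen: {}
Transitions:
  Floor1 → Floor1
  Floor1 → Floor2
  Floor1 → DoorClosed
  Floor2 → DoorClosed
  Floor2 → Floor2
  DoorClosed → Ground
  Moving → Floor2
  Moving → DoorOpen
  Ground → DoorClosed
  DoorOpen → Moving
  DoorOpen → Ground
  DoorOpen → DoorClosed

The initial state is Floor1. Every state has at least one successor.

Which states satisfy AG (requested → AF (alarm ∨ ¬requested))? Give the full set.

{DoorClosed, Ground}

States satisfying requested → AF (alarm ∨ ¬requested): {Floor1, DoorClosed, Moving, Ground, DoorOpen}.
States satisfying AG (requested → AF (alarm ∨ ¬requested)): {DoorClosed, Ground}.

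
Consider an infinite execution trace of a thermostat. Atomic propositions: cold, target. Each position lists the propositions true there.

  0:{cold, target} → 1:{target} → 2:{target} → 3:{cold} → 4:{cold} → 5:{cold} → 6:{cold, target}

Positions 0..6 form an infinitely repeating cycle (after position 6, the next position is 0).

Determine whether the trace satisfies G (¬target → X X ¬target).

No

¬target → X X ¬target must hold at every position from 0 onward. It fails at position 4, so G (¬target → X X ¬target) is false.
Positions where ¬target holds: 3, 4, 5.
Check X X ¬target at each: 3→ok, 4→fails, 5→fails.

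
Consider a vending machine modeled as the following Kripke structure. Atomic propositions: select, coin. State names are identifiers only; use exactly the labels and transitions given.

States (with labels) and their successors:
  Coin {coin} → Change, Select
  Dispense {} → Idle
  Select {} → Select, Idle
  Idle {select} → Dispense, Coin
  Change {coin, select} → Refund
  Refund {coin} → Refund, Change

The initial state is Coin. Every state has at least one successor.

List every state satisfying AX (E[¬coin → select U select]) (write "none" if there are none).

States satisfying E[¬coin → select U select]: {Coin, Idle, Change, Refund}.
States satisfying AX (E[¬coin → select U select]): {Dispense, Change, Refund}.

{Dispense, Change, Refund}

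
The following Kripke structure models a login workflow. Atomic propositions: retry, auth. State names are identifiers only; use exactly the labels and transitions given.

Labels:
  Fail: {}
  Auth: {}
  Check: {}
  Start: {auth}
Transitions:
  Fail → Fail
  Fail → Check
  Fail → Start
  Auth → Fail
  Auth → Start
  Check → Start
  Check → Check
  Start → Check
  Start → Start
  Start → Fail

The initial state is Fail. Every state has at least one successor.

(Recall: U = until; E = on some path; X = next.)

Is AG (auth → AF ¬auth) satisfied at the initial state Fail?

States satisfying auth → AF ¬auth: {Fail, Auth, Check}.
States satisfying AG (auth → AF ¬auth): ∅.
Start is reachable from Fail and violates auth → AF ¬auth, so AG fails at Fail.
Fail ∉ Sat(AG (auth → AF ¬auth)).

Does not hold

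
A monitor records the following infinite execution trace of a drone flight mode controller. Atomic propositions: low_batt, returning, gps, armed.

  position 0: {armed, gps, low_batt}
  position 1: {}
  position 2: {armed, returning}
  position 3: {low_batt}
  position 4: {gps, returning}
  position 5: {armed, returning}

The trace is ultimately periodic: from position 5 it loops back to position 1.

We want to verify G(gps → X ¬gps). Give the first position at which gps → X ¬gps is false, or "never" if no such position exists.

gps → X ¬gps holds at every position 0..5, and those are all the positions the trace ever visits, so the invariant G(gps → X ¬gps) is never violated.

never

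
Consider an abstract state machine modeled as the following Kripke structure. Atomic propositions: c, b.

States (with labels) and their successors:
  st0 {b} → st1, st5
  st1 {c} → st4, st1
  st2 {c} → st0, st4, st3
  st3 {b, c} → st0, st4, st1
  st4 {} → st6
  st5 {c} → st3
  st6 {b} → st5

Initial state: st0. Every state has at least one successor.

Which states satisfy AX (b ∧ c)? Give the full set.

{st5}

States satisfying b ∧ c: {st3}.
States satisfying AX (b ∧ c): {st5}.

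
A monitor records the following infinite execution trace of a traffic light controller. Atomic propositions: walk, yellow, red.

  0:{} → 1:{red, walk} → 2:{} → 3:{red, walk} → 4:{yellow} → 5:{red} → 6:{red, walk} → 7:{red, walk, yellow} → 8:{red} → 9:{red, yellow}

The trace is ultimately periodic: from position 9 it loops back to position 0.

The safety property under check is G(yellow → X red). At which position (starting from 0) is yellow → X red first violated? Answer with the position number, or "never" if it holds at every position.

9

Check yellow → X red at each position in order: 0 ✓, 1 ✓, 2 ✓, 3 ✓, 4 ✓, 5 ✓, 6 ✓, 7 ✓, 8 ✓.
At position 9 the labels are {red, yellow} and the next position 0 has {}, so yellow → X red is false there. This is the first violation.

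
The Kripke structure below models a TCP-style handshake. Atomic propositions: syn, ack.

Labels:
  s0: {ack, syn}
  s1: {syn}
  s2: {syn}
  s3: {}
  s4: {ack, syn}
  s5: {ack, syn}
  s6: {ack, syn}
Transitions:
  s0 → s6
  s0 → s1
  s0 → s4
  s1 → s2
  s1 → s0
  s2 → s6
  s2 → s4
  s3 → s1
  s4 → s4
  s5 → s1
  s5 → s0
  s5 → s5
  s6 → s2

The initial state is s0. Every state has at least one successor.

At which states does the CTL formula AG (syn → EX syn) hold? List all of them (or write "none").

{s0, s1, s2, s3, s4, s5, s6}

States satisfying syn → EX syn: {s0, s1, s2, s3, s4, s5, s6}.
States satisfying AG (syn → EX syn): {s0, s1, s2, s3, s4, s5, s6}.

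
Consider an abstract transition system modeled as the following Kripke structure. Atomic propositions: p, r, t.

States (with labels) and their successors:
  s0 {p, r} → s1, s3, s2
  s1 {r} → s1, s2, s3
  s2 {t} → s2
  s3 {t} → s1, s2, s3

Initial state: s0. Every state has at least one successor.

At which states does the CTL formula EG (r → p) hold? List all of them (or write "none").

States satisfying r → p: {s0, s2, s3}.
States satisfying EG (r → p): {s0, s2, s3}.

{s0, s2, s3}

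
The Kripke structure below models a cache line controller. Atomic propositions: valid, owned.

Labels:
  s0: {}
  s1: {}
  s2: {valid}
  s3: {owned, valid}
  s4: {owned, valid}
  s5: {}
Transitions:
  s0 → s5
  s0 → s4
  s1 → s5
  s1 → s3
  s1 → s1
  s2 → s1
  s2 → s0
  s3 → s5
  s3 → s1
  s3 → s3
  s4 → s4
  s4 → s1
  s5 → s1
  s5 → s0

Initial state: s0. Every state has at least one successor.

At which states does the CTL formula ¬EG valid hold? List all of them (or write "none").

{s0, s1, s2, s5}

States satisfying valid: {s2, s3, s4}.
States satisfying EG valid: {s3, s4}.
States satisfying ¬EG valid: {s0, s1, s2, s5}.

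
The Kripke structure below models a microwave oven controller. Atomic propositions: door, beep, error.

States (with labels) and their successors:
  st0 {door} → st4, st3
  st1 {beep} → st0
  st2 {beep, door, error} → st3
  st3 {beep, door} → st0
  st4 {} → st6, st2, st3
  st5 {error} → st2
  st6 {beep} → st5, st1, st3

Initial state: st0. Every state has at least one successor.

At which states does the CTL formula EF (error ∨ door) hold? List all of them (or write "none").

{st0, st1, st2, st3, st4, st5, st6}

States satisfying error ∨ door: {st0, st2, st3, st5}.
States satisfying EF (error ∨ door): {st0, st1, st2, st3, st4, st5, st6}.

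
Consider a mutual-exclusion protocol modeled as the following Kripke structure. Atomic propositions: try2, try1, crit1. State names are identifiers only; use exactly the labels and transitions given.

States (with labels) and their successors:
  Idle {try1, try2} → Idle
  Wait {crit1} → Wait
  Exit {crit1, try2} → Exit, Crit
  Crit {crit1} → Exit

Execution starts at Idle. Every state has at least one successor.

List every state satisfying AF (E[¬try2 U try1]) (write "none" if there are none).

States satisfying E[¬try2 U try1]: {Idle}.
States satisfying AF (E[¬try2 U try1]): {Idle}.

{Idle}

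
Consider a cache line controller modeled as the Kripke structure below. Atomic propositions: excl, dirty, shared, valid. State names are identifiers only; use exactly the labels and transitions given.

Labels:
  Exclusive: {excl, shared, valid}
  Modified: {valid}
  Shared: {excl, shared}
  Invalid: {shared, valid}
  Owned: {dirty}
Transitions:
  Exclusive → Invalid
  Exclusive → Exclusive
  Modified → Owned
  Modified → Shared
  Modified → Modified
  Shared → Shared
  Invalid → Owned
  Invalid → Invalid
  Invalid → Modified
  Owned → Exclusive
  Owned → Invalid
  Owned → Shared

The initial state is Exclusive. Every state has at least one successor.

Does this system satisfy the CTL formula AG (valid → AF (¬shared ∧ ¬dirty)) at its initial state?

States satisfying valid → AF (¬shared ∧ ¬dirty): {Modified, Shared, Owned}.
States satisfying AG (valid → AF (¬shared ∧ ¬dirty)): {Shared}.
Exclusive is reachable from Exclusive and violates valid → AF (¬shared ∧ ¬dirty), so AG fails at Exclusive.
Exclusive ∉ Sat(AG (valid → AF (¬shared ∧ ¬dirty))).

No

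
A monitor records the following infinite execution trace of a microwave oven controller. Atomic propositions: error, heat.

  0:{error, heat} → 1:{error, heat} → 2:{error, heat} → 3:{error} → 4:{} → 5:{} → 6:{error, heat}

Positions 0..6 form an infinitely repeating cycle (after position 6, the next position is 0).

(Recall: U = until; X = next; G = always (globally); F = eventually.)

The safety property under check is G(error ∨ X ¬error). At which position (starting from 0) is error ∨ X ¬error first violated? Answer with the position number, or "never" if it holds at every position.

5

Check error ∨ X ¬error at each position in order: 0 ✓, 1 ✓, 2 ✓, 3 ✓, 4 ✓.
At position 5 the labels are {} and the next position 6 has {error, heat}, so error ∨ X ¬error is false there. This is the first violation.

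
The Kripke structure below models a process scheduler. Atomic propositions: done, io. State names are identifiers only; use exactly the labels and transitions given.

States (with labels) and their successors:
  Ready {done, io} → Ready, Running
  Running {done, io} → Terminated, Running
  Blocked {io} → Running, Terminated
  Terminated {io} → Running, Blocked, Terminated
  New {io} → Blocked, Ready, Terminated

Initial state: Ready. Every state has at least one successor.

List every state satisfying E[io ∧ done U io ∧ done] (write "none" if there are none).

States satisfying io ∧ done: {Ready, Running}.
States satisfying E[io ∧ done U io ∧ done]: {Ready, Running}.

{Ready, Running}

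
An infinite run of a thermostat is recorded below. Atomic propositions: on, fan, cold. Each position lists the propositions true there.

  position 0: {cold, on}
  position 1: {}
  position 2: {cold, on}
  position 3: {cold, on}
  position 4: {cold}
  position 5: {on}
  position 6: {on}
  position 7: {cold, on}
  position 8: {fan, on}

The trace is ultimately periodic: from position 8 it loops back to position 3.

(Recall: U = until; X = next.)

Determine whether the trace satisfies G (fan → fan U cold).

Holds

fan → fan U cold holds at every position 0..8, and those are all positions ever visited, so G (fan → fan U cold) holds.
Positions where fan holds: 8.
Check fan U cold at each: 8→ok.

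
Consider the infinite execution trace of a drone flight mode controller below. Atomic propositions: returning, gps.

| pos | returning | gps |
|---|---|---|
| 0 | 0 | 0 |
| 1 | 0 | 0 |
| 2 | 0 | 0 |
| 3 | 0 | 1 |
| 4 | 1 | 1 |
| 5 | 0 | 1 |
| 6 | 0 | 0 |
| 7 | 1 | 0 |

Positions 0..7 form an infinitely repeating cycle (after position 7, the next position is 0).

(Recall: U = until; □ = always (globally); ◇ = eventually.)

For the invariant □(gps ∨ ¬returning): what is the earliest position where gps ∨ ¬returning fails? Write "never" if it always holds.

7

Check gps ∨ ¬returning at each position in order: 0 ✓, 1 ✓, 2 ✓, 3 ✓, 4 ✓, 5 ✓, 6 ✓.
At position 7 the labels are {returning}, so gps ∨ ¬returning is false there. This is the first violation.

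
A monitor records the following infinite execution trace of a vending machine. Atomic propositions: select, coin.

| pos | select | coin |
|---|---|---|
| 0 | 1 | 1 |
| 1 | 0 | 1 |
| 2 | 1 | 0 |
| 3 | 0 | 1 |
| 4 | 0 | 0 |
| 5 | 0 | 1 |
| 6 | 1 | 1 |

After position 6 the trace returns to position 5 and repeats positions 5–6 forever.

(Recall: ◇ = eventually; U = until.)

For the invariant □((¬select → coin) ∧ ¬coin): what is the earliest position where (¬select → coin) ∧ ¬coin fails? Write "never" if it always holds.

At position 0 the labels are {coin, select}, so (¬select → coin) ∧ ¬coin is false there. This is the first violation.

0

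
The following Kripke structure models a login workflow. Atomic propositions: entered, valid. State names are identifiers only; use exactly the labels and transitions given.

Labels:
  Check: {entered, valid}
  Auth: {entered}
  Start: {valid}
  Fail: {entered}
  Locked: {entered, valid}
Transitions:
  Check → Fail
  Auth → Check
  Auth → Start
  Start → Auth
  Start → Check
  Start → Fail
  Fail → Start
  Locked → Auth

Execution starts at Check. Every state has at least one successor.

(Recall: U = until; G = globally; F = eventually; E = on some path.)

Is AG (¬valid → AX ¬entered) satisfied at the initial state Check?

No

States satisfying ¬valid → AX ¬entered: {Check, Start, Fail, Locked}.
States satisfying AG (¬valid → AX ¬entered): ∅.
Auth is reachable from Check and violates ¬valid → AX ¬entered, so AG fails at Check.
Check ∉ Sat(AG (¬valid → AX ¬entered)).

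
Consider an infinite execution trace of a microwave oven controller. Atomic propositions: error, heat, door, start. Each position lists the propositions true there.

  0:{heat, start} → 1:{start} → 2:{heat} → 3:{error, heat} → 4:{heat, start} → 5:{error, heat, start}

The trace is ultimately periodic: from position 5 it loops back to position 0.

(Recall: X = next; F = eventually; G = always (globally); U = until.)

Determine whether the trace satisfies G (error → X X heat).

error → X X heat must hold at every position from 0 onward. It fails at position 5, so G (error → X X heat) is false.
Positions where error holds: 3, 5.
Check X X heat at each: 3→ok, 5→fails.

Does not hold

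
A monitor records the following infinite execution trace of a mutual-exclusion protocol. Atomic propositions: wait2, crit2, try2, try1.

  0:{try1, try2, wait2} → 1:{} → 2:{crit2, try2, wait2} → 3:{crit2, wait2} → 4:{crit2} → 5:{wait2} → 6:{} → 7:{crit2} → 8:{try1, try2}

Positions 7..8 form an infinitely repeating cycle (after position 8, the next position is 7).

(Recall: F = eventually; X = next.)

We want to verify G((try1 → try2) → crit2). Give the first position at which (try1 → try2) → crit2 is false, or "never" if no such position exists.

At position 0 the labels are {try1, try2, wait2}, so (try1 → try2) → crit2 is false there. This is the first violation.

0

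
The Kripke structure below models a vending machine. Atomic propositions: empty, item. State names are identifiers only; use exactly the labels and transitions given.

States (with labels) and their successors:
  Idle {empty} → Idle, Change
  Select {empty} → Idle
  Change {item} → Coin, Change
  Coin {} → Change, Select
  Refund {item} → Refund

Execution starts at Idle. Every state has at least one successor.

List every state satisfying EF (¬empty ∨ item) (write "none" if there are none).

States satisfying ¬empty ∨ item: {Change, Coin, Refund}.
States satisfying EF (¬empty ∨ item): {Idle, Select, Change, Coin, Refund}.

{Idle, Select, Change, Coin, Refund}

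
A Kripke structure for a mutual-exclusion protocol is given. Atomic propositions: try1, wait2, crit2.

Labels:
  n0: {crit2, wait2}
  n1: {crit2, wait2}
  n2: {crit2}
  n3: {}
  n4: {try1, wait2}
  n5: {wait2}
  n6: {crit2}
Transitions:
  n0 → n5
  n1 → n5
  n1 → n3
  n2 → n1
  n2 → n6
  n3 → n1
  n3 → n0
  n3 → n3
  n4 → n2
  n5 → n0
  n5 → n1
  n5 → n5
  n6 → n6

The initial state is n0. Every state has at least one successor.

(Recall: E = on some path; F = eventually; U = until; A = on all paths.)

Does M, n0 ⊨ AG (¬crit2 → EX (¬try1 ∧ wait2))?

States satisfying ¬crit2 → EX (¬try1 ∧ wait2): {n0, n1, n2, n3, n5, n6}.
States satisfying AG (¬crit2 → EX (¬try1 ∧ wait2)): {n0, n1, n2, n3, n5, n6}.
Every state reachable from n0 satisfies ¬crit2 → EX (¬try1 ∧ wait2).
n0 ∈ Sat(AG (¬crit2 → EX (¬try1 ∧ wait2))).

Yes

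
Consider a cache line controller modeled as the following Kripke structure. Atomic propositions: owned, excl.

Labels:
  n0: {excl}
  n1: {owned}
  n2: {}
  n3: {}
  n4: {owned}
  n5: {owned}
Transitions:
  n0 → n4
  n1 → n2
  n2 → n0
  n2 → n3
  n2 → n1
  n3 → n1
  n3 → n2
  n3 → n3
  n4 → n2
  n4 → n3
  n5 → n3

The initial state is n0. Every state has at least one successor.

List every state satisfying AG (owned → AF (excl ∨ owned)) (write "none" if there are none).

States satisfying owned → AF (excl ∨ owned): {n0, n1, n2, n3, n4, n5}.
States satisfying AG (owned → AF (excl ∨ owned)): {n0, n1, n2, n3, n4, n5}.

{n0, n1, n2, n3, n4, n5}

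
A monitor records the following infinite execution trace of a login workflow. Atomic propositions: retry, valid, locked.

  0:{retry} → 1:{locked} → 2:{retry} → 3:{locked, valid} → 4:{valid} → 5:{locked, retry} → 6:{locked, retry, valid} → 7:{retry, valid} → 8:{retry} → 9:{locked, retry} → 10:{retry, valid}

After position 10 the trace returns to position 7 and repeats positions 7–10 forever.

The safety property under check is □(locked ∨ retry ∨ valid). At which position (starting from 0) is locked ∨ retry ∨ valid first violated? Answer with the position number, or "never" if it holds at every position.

locked ∨ retry ∨ valid holds at every position 0..10, and those are all the positions the trace ever visits, so the invariant □(locked ∨ retry ∨ valid) is never violated.

never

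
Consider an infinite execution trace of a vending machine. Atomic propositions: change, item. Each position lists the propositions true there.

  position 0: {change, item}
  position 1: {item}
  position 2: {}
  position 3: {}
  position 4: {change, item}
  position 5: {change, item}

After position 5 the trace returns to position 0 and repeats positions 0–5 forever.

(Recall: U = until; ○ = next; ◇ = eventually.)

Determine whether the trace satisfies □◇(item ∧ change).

◇(item ∧ change) holds at every position 0..5, and those are all positions ever visited, so □◇(item ∧ change) holds.

Yes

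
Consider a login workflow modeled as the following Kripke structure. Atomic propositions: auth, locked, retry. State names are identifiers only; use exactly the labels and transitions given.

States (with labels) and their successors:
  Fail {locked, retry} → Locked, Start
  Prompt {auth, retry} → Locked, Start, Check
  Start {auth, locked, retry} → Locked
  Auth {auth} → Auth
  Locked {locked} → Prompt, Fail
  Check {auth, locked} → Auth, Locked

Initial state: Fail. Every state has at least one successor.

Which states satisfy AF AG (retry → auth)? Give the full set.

States satisfying AG (retry → auth): {Auth}.
States satisfying AF AG (retry → auth): {Auth}.

{Auth}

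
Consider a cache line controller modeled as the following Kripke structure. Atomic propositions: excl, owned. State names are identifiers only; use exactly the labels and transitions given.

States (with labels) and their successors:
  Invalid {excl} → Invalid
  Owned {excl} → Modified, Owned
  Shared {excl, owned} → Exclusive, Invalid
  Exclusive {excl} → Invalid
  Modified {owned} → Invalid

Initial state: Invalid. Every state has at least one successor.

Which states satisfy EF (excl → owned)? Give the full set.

{Owned, Shared, Modified}

States satisfying excl → owned: {Shared, Modified}.
States satisfying EF (excl → owned): {Owned, Shared, Modified}.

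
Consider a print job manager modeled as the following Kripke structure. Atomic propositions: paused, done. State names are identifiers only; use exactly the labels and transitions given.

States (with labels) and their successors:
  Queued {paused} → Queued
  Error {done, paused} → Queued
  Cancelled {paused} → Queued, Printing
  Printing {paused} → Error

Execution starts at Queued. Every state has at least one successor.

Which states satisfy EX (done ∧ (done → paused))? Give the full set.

{Printing}

States satisfying done ∧ (done → paused): {Error}.
States satisfying EX (done ∧ (done → paused)): {Printing}.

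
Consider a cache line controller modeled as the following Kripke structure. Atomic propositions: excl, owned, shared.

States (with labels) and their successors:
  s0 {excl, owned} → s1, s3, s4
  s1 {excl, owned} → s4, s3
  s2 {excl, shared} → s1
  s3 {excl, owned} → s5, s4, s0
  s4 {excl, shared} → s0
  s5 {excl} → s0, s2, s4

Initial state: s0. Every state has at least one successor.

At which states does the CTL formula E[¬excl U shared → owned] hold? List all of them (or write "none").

States satisfying ¬excl: ∅.
States satisfying shared → owned: {s0, s1, s3, s5}.
States satisfying E[¬excl U shared → owned]: {s0, s1, s3, s5}.

{s0, s1, s3, s5}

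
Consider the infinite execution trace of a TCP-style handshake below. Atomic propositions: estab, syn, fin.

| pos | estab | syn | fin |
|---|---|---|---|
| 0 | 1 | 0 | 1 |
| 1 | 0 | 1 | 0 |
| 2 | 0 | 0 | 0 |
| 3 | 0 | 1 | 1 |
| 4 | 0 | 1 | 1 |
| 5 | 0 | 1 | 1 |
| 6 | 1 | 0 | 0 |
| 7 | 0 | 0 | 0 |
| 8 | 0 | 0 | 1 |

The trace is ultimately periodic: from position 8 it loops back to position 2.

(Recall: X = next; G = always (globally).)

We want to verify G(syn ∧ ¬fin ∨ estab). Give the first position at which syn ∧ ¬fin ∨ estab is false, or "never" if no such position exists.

Check syn ∧ ¬fin ∨ estab at each position in order: 0 ✓, 1 ✓.
At position 2 the labels are {}, so syn ∧ ¬fin ∨ estab is false there. This is the first violation.

2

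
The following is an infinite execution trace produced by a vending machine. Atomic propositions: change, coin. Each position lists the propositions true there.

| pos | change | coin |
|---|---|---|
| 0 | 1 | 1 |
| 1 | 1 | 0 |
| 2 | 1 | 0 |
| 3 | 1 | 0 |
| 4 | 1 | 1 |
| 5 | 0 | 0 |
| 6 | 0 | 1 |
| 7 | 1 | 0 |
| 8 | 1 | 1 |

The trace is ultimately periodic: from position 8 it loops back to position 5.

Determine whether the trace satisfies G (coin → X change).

Does not hold

coin → X change must hold at every position from 0 onward. It fails at position 4, so G (coin → X change) is false.
Positions where coin holds: 0, 4, 6, 8.
Check X change at each: 0→ok, 4→fails, 6→ok, 8→fails.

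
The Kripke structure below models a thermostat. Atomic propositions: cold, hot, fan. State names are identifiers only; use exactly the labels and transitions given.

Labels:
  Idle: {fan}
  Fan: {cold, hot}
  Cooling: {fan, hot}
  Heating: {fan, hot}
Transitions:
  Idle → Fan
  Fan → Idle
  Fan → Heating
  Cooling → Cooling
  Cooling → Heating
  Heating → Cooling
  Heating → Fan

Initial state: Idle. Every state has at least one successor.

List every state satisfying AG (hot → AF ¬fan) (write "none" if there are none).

none

States satisfying hot → AF ¬fan: {Idle, Fan}.
States satisfying AG (hot → AF ¬fan): ∅.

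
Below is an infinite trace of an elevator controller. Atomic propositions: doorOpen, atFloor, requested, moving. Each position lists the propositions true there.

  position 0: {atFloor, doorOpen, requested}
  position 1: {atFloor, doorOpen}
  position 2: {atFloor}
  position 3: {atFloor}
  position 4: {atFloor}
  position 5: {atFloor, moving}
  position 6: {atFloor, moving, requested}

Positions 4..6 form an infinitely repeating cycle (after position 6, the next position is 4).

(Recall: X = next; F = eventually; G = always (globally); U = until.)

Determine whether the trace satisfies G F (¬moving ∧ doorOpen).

F (¬moving ∧ doorOpen) must hold at every position from 0 onward. It fails at position 2, so G F (¬moving ∧ doorOpen) is false.

Violated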